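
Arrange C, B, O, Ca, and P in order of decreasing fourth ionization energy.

B > O > Ca > C > P

The fourth ionization energy removes an electron from the +3 ion. For each element: C³⁺ still has 1 valence electron; B³⁺ is the bare [He] core; O³⁺ still has 3 valence electrons; Ca³⁺ is already 1 electron into the core; P³⁺ still has 2 valence electrons.
Usually core removal costs more than valence removal, but here the competition is close: a tightly held n=2 valence electron can cost more to remove than an n=3 core electron, so the actual values have to decide it.
Valence configurations: C³⁺ [He]2s¹, O³⁺ [He]2s²2p¹, P³⁺ [Ne]3s².
Approximate IE_4 values (kJ/mol): C 6223, B 25026, O 7469, Ca 6491, P 4964.
Overall IE_4 order: P < C < Ca < O < B.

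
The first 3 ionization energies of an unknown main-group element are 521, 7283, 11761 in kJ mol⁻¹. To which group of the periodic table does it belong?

Group 1

Look for the largest jump between consecutive ionization energies: IE2/IE1 ≈ 14.0, far larger than any earlier ratio.
That jump marks the point where a core electron is being removed. So the atom has 1 valence electron.
A main-group element with 1 valence electron is in group 1.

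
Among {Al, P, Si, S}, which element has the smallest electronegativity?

Al

Al is in period 3, group 13; Si is in period 3, group 14; P is in period 3, group 15; S is in period 3, group 16.
Electronegativity increases across a period and decreases down a group, tracking effective nuclear charge and atomic size.
All lie in period 3, so electronegativity increases left to right.
The smallest electronegativity among these belongs to Al.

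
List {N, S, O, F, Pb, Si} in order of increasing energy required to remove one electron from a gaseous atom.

N is in period 2, group 15; O is in period 2, group 16; F is in period 2, group 17; Si is in period 3, group 14; S is in period 3, group 16; Pb is in period 6, group 14.
IE₁ increases left→right with effective nuclear charge and decreases top→bottom as the valence shell moves farther out.
Here both period and group differ, so the two effects have to be weighed against each other.
Si > Pb: they share group 14; the group trend gives Si the larger value.
S > Si: S lies to the right of Si in period 3, so the across-period effect alone puts S higher.
O > S: they share group 16; the group trend gives O the larger value.
N > O: this pair runs against the simple trend — see the exception note.
F > N: F lies to the right of N in period 2, so the across-period effect alone puts F higher.
Note the exception: N has a higher first ionization energy than O, contrary to the simple trend — pairing an electron in O's 2p⁴ costs repulsion energy, so O ionizes more easily than half-filled N (2p³).
Tabulated first ionization energy (kJ/mol): N 1402, O 1314, F 1681, Si 786, S 1000, Pb 716.
So from lowest to highest: Pb < Si < S < O < N < F.

Pb < Si < S < O < N < F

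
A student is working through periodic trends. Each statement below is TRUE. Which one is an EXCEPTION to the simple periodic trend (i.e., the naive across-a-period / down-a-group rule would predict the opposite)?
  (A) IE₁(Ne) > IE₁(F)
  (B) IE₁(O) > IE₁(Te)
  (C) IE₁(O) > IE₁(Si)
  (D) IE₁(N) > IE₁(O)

(D)

The general trend: first ionization energy increases across a period and decreases down a group.
(A) Ne (period 2, group 18) vs F (period 2, group 17): the stated order agrees with the simple trend.
(B) O (period 2, group 16) vs Te (period 5, group 16): the stated order agrees with the simple trend.
(C) O (period 2, group 16) vs Si (period 3, group 14): the stated order agrees with the simple trend.
(D) N (period 2, group 15) vs O (period 2, group 16): the stated order contradicts the simple trend.
The exception is (D): pairing an electron in O's 2p⁴ costs repulsion energy, so O ionizes more easily than half-filled N (2p³).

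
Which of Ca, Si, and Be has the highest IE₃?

IE_3 is the cost of taking one more electron from the +2 cation: Ca²⁺ is the bare [Ar] core; Si²⁺ still has 2 valence electrons; Be²⁺ is the bare [He] core.
Breaking into a closed-shell core is much more expensive than removing a leftover valence electron — Ca and Be have the largest IE_3 here.
Approximate IE_3 values (kJ/mol): Ca 4912, Si 3232, Be 14849.
Putting it together, IE_3: Si < Ca < Be.

Be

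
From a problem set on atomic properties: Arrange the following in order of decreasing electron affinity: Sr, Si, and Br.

Si is in period 3, group 14; Br is in period 4, group 17; Sr is in period 5, group 2.
Adding an electron releases more energy for atoms nearer the top right (short of the noble gases).
These span different periods and groups, so the two trends combine.
Si > Sr: relative to Sr, both the across-period and down-group shifts push Si's electron affinity up.
Br > Si: the two effects oppose for this pair; the across-period effect wins (325 vs 134 kJ/mol).
Tabulated electron affinity (kJ/mol): Si 134, Br 325, Sr 5.
So from highest to lowest: Br > Si > Sr.

Br > Si > Sr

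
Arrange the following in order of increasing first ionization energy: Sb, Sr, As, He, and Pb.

Across a period the outer electron is held more tightly (higher IE₁); down a group it sits in a higher shell, more shielded, and comes off more easily.
These span different periods and groups, so the two trends combine.
Pb > Sr: period and group pull opposite ways; the across-period shift dominates (716 vs 550 kJ/mol).
Sb > Pb: relative to Pb, both the across-period and down-group shifts push Sb's first ionization energy up.
As > Sb: As sits above Sb in group 15, so the down-group effect alone puts As higher.
He > As: both effects reinforce here, so He is clearly the higher of the two.
Approximate values (kJ/mol): He 2372, As 947, Sr 550, Sb 831, Pb 716.
So from lowest to highest: Sr < Pb < Sb < As < He.

Sr < Pb < Sb < As < He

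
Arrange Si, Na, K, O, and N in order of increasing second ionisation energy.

Si < N < K < O < Na

The second ionization energy removes an electron from the +1 ion. For each element: Si⁺ still has 3 valence electrons; Na⁺ is the bare [Ne] core; K⁺ is the bare [Ar] core; O⁺ still has 5 valence electrons; N⁺ still has 4 valence electrons.
Usually core removal costs more than valence removal, but here the competition is close: a tightly held n=2 valence electron can cost more to remove than an n=3 core electron, so the actual values have to decide it.
Valence configurations: Si⁺ [Ne]3s²3p¹, O⁺ [He]2s²2p³, N⁺ [He]2s²2p².
Approximate IE_2 values (kJ/mol): Si 1577, Na 4562, K 3052, O 3388, N 2856.
So the second ionization energies run Si < N < K < O < Na.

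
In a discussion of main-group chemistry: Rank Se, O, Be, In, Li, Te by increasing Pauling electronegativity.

Li is in period 2, group 1; Be is in period 2, group 2; O is in period 2, group 16; Se is in period 4, group 16; In is in period 5, group 13; Te is in period 5, group 16.
EN rises left→right (higher Z_eff, smaller atoms) and falls top→bottom (larger, more shielded atoms).
Here both period and group differ, so the two effects have to be weighed against each other.
Be > Li: both are in period 2; the period trend gives Be the larger value.
In > Be: the two effects oppose for this pair; the across-period effect wins (1.78 vs 1.57).
Te > In: Te lies to the right of In in period 5, so the across-period effect alone puts Te higher.
Se > Te: Se sits above Te in group 16, so the down-group effect alone puts Se higher.
O > Se: they share group 16; the group trend gives O the larger value.
Tabulated electronegativity (Pauling): Li 0.98, Be 1.57, O 3.44, Se 2.55, In 1.78, Te 2.10.
So from lowest to highest: Li < Be < In < Te < Se < O.

Li < Be < In < Te < Se < O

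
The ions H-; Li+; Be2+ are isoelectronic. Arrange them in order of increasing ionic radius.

All of these have 2 electrons, so size is governed by nuclear charge alone: the more protons, the stronger the pull on the same electron cloud, and the smaller the ion.
Nuclear charges: Be2+ (Z=4), Li+ (Z=3), H- (Z=1).
Smallest to largest: Be2+ < Li+ < H-.

Be2+, Li+, H-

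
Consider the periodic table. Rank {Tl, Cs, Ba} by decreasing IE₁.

Tl > Ba > Cs

Cs is in period 6, group 1; Ba is in period 6, group 2; Tl is in period 6, group 13.
First ionization energy rises across a period (greater Z_eff holds electrons more tightly) and falls down a group (valence electrons are farther from the nucleus).
All lie in period 6, so first ionization energy increases left to right.
So from highest to lowest: Tl > Ba > Cs.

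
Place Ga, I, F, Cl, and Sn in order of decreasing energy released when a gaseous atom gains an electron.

Cl, F, I, Sn, Ga

Electron affinity generally becomes more exothermic across a period toward the halogens and less exothermic down a group.
Neither a single period nor a single group — weigh both effects.
Sn > Ga: period and group pull opposite ways; the across-period shift dominates (107 vs 29 kJ/mol).
I > Sn: both are in period 5; the period trend gives I the larger value.
F > I: F sits above I in group 17, so the down-group effect alone puts F higher.
Cl > F: this pair runs against the simple trend — see the exception note.
Note the exception: Cl has a higher electron affinity than F, contrary to the simple trend — F's small 2p subshell makes the incoming electron feel strong e⁻–e⁻ repulsion, so Cl actually releases more energy on gaining an electron.
Tabulated electron affinity (kJ/mol): F 328, Cl 349, Ga 29, Sn 107, I 295.
So from highest to lowest: Cl > F > I > Sn > Ga.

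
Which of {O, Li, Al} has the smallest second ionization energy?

Al

The second ionization energy removes an electron from the +1 ion. For each element: O⁺ still has 5 valence electrons; Li⁺ is the bare [He] core; Al⁺ still has 2 valence electrons.
Pulling an electron out of a noble-gas core costs far more than removing a remaining valence electron, so Li sits at the high end of IE_2.
Valence configurations: O⁺ [He]2s²2p³, Al⁺ [Ne]3s².
Tabulated IE_2 (kJ/mol): O 3388, Li 7298, Al 1817.
Putting it together, IE_2: Al < O < Li.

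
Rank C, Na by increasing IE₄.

C < Na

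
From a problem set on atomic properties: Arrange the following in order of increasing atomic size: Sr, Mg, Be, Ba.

Be is in period 2, group 2; Mg is in period 3, group 2; Sr is in period 5, group 2; Ba is in period 6, group 2.
Moving right in a period, electrons are added to the same shell under a stronger nuclear pull, so atoms get smaller; moving down, a new shell is opened and atoms get larger.
All are in group 2, so atomic radius increases down the group.
So from smallest to largest: Be < Mg < Sr < Ba.

Be, Mg, Sr, Ba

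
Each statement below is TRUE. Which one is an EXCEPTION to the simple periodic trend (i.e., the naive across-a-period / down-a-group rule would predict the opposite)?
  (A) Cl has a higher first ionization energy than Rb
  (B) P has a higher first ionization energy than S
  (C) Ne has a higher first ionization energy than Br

(B)

The general trend: first ionization energy increases across a period and decreases down a group.
(A) Cl (period 3, group 17) vs Rb (period 5, group 1): the stated order agrees with the simple trend.
(B) P (period 3, group 15) vs S (period 3, group 16): the stated order contradicts the simple trend.
(C) Ne (period 2, group 18) vs Br (period 4, group 17): the stated order agrees with the simple trend.
The exception is (B): S (3p⁴) ionizes more easily than half-filled P (3p³) because the paired 3p electron in S is pushed out by e⁻–e⁻ repulsion.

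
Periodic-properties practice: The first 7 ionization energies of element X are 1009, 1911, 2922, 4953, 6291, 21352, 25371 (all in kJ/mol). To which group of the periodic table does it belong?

Group 15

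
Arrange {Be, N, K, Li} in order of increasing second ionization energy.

IE_2 is the cost of taking one more electron from the +1 cation: Be⁺ still has 1 valence electron; N⁺ still has 4 valence electrons; K⁺ is the bare [Ar] core; Li⁺ is the bare [He] core.
Core electrons are held far more tightly than valence electrons, so K and Li top the IE_2 order.
Valence configurations: Be⁺ [He]2s¹, N⁺ [He]2s²2p².
Tabulated IE_2 (kJ/mol): Be 1757, N 2856, K 3052, Li 7298.
So the second ionization energies run Be < N < K < Li.

Be, N, K, Li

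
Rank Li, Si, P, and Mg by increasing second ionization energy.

Mg < Si < P < Li

The second ionization energy removes an electron from the +1 ion. For each element: Li⁺ is the bare [He] core; Si⁺ still has 3 valence electrons; P⁺ still has 4 valence electrons; Mg⁺ still has 1 valence electron.
Core electrons are held far more tightly than valence electrons, so Li tops the IE_2 order.
Valence configurations: Si⁺ [Ne]3s²3p¹, P⁺ [Ne]3s²3p², Mg⁺ [Ne]3s¹.
Tabulated IE_2 (kJ/mol): Li 7298, Si 1577, P 1907, Mg 1451.
So the second ionization energies run Mg < Si < P < Li.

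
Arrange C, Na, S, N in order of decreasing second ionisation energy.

Consider each +1 ion: C⁺ still has 3 valence electrons; Na⁺ is the bare [Ne] core; S⁺ still has 5 valence electrons; N⁺ still has 4 valence electrons.
Core electrons are held far more tightly than valence electrons, so Na tops the IE_2 order.
Valence configurations: C⁺ [He]2s²2p¹, S⁺ [Ne]3s²3p³, N⁺ [He]2s²2p².
Tabulated IE_2 (kJ/mol): C 2353, Na 4562, S 2252, N 2856.
So the second ionization energies run S < C < N < Na.

Na, N, C, S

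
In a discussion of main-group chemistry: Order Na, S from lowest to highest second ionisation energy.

The second ionization energy removes an electron from the +1 ion. For each element: Na⁺ is the bare [Ne] core; S⁺ still has 5 valence electrons.
Core electrons are held far more tightly than valence electrons, so Na tops the IE_2 order.
Approximate IE_2 values (kJ/mol): Na 4562, S 2252.
Hence IE_2: S < Na.

S < Na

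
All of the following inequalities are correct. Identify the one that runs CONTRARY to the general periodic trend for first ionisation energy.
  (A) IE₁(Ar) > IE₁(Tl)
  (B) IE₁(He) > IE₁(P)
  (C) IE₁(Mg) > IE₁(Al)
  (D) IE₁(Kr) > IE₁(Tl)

(C)

The general trend: first ionisation energy increases across a period and decreases down a group.
(A) Ar (period 3, group 18) vs Tl (period 6, group 13): the stated order agrees with the simple trend.
(B) He (period 1, group 18) vs P (period 3, group 15): the stated order agrees with the simple trend.
(C) Mg (period 3, group 2) vs Al (period 3, group 13): the stated order contradicts the simple trend.
(D) Kr (period 4, group 18) vs Tl (period 6, group 13): the stated order agrees with the simple trend.
The exception is (C): Al's single 3p electron is easier to remove than one from Mg's filled 3s².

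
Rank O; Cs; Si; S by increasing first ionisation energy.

Across a period the outer electron is held more tightly (higher IE₁); down a group it sits in a higher shell, more shielded, and comes off more easily.
Here both period and group differ, so the two effects have to be weighed against each other.
Si > Cs: both effects reinforce here, so Si is clearly the higher of the two.
S > Si: both are in period 3; the period trend gives S the larger value.
O > S: they share group 16; the group trend gives O the larger value.
For reference (kJ/mol): O 1314, Si 786, S 1000, Cs 376.
So from lowest to highest: Cs < Si < S < O.

Cs < Si < S < O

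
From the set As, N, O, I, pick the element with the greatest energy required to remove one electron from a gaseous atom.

N

IE₁ increases left→right with effective nuclear charge and decreases top→bottom as the valence shell moves farther out.
Here both period and group differ, so the two effects have to be weighed against each other.
I > As: the two effects oppose for this pair; the across-period effect wins (1008 vs 947 kJ/mol).
O > I: the two effects oppose for this pair; the down-group effect wins (1314 vs 1008 kJ/mol).
N > O: this pair runs against the simple trend — see the exception note.
Note the exception: N has a higher first ionization energy than O, contrary to the simple trend — pairing an electron in O's 2p⁴ costs repulsion energy, so O ionizes more easily than half-filled N (2p³).
Approximate values (kJ/mol): N 1402, O 1314, As 947, I 1008.
The greatest energy required to remove one electron from a gaseous atom among these belongs to N.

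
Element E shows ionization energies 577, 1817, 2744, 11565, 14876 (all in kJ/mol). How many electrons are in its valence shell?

3

Look for the largest jump between consecutive ionization energies: IE4/IE3 ≈ 4.2, far larger than any earlier ratio.
That jump marks the point where a core electron is being removed. So the atom has 3 valence electrons.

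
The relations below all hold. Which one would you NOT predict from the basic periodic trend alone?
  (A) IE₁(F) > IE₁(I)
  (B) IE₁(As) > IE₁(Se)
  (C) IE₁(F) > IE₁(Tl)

The general trend: first ionization energy increases across a period and decreases down a group.
(A) F (period 2, group 17) vs I (period 5, group 17): the stated order agrees with the simple trend.
(B) As (period 4, group 15) vs Se (period 4, group 16): the stated order contradicts the simple trend.
(C) F (period 2, group 17) vs Tl (period 6, group 13): the stated order agrees with the simple trend.
The exception is (B): Se (4p⁴) ionizes more easily than half-filled As (4p³).

(B)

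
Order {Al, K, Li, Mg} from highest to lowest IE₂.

Li > K > Al > Mg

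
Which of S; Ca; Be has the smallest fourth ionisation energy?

S

The fourth ionization energy removes an electron from the +3 ion. For each element: S³⁺ still has 3 valence electrons; Ca³⁺ is already 1 electron into the core; Be³⁺ is already 1 electron into the core.
Breaking into a closed-shell core is much more expensive than removing a leftover valence electron — Ca and Be have the largest IE_4 here.
Approximate IE_4 values (kJ/mol): S 4556, Ca 6491, Be 21007.
So the fourth ionization energies run S < Ca < Be.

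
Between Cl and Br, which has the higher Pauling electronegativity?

Atoms toward the upper right of the periodic table pull bonding electrons most strongly.
All are in group 17, so electronegativity increases up the group.
So Cl has the higher Pauling electronegativity (Cl > Br).

Cl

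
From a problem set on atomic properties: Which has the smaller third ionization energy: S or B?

S

Consider each +2 ion: S²⁺ still has 4 valence electrons; B²⁺ still has 1 valence electron.
All are still removing valence electrons, so compare the +2 ions as you would atoms: IE_3 generally rises across a period (higher Z_eff) and falls down a group (larger shell), subject to the usual subshell exceptions.
Valence configurations: S²⁺ [Ne]3s²3p², B²⁺ [He]2s¹.
Approximate IE_3 values (kJ/mol): S 3357, B 3660.
Hence IE_3: S < B.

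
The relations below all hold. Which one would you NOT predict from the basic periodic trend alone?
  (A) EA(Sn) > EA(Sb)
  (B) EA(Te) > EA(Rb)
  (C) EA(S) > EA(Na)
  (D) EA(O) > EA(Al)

(A)

The general trend: electron affinity increases across a period and decreases down a group.
(A) Sn (period 5, group 14) vs Sb (period 5, group 15): the stated order contradicts the simple trend.
(B) Te (period 5, group 16) vs Rb (period 5, group 1): the stated order agrees with the simple trend.
(C) S (period 3, group 16) vs Na (period 3, group 1): the stated order agrees with the simple trend.
(D) O (period 2, group 16) vs Al (period 3, group 13): the stated order agrees with the simple trend.
The exception is (A): adding an electron to Sb's half-filled 5p³ is unfavourable, so Sn has the more exothermic EA.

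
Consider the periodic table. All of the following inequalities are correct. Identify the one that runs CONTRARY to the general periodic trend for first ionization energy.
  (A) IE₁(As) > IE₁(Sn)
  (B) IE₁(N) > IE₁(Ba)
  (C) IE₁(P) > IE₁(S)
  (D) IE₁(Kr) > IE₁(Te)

(C)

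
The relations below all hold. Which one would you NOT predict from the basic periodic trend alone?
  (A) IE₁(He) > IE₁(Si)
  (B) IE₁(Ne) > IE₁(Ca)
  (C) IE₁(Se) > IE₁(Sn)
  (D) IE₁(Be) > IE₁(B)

(D)

The general trend: IE₁ increases across a period and decreases down a group.
(A) He (period 1, group 18) vs Si (period 3, group 14): the stated order agrees with the simple trend.
(B) Ne (period 2, group 18) vs Ca (period 4, group 2): the stated order agrees with the simple trend.
(C) Se (period 4, group 16) vs Sn (period 5, group 14): the stated order agrees with the simple trend.
(D) Be (period 2, group 2) vs B (period 2, group 13): the stated order contradicts the simple trend.
The exception is (D): removing B's lone 2p electron is easier than breaking Be's filled 2s².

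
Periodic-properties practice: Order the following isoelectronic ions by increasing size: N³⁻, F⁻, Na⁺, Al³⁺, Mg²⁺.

Al³⁺ < Mg²⁺ < Na⁺ < F⁻ < N³⁻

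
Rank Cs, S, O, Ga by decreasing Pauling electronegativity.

O is in period 2, group 16; S is in period 3, group 16; Ga is in period 4, group 13; Cs is in period 6, group 1.
Smaller atoms with higher effective nuclear charge are more electronegative.
Here both period and group differ, so the two effects have to be weighed against each other.
Ga > Cs: relative to Cs, both the across-period and down-group shifts push Ga's electronegativity up.
S > Ga: both effects reinforce here, so S is clearly the higher of the two.
O > S: O sits above S in group 16, so the down-group effect alone puts O higher.
Tabulated electronegativity (Pauling): O 3.44, S 2.58, Ga 1.81, Cs 0.79.
So from highest to lowest: O > S > Ga > Cs.

O > S > Ga > Cs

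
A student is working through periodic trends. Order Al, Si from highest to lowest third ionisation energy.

After 2 electrons have been removed, what remains? Al²⁺ still has 1 valence electron; Si²⁺ still has 2 valence electrons.
All are still removing valence electrons, so compare the +2 ions as you would atoms: IE_3 generally rises across a period (higher Z_eff) and falls down a group (larger shell), subject to the usual subshell exceptions.
Valence configurations: Al²⁺ [Ne]3s¹, Si²⁺ [Ne]3s².
Tabulated IE_3 (kJ/mol): Al 2745, Si 3232.
Putting it together, IE_3: Al < Si.

Si > Al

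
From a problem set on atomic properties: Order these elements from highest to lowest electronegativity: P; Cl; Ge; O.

O > Cl > P > Ge

O is in period 2, group 16; P is in period 3, group 15; Cl is in period 3, group 17; Ge is in period 4, group 14.
Smaller atoms with higher effective nuclear charge are more electronegative.
Here both period and group differ, so the two effects have to be weighed against each other.
P > Ge: relative to Ge, both the across-period and down-group shifts push P's electronegativity up.
Cl > P: Cl lies to the right of P in period 3, so the across-period effect alone puts Cl higher.
O > Cl: period and group pull opposite ways; the down-group shift dominates (3.44 vs 3.16).
Approximate values (Pauling): O 3.44, P 2.19, Cl 3.16, Ge 2.01.
So from highest to lowest: O > Cl > P > Ge.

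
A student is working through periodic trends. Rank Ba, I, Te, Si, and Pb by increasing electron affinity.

Ba < Pb < Si < Te < I

EA tends to increase across a period and decrease down a group, though the pattern is less regular than for IE or radius.
These span different periods and groups, so the two trends combine.
Pb > Ba: both are in period 6; the period trend gives Pb the larger value.
Si > Pb: Si sits above Pb in group 14, so the down-group effect alone puts Si higher.
Te > Si: period and group pull opposite ways; the across-period shift dominates (190 vs 134 kJ/mol).
I > Te: both are in period 5; the period trend gives I the larger value.
Approximate values (kJ/mol): Si 134, Te 190, I 295, Ba 14, Pb 35.
So from lowest to highest: Ba < Pb < Si < Te < I.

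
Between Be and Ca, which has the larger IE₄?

IE_4 is the cost of taking one more electron from the +3 cation: Be³⁺ is already 1 electron into the core; Ca³⁺ is already 1 electron into the core.
All of these are removing an electron from a noble-gas core or deeper; the smaller core (lower principal quantum number) is held far more tightly, and within a period the higher nuclear charge binds the same core more tightly.
Approximate IE_4 values (kJ/mol): Be 21007, Ca 6491.
So the fourth ionization energies run Ca < Be.

Be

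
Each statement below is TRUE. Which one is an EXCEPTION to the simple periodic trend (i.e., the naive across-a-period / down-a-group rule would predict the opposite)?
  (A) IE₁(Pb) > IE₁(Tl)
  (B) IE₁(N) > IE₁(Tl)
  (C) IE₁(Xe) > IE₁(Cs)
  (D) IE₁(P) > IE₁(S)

(D)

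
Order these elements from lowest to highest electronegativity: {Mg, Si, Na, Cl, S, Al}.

Na is in period 3, group 1; Mg is in period 3, group 2; Al is in period 3, group 13; Si is in period 3, group 14; S is in period 3, group 16; Cl is in period 3, group 17.
Electronegativity increases across a period and decreases down a group, tracking effective nuclear charge and atomic size.
All lie in period 3, so electronegativity increases left to right.
So from lowest to highest: Na < Mg < Al < Si < S < Cl.

Na, Mg, Al, Si, S, Cl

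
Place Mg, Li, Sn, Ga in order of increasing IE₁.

Li is in period 2, group 1; Mg is in period 3, group 2; Ga is in period 4, group 13; Sn is in period 5, group 14.
First ionization energy rises across a period (greater Z_eff holds electrons more tightly) and falls down a group (valence electrons are farther from the nucleus).
These sit on a diagonal, where the across-period and down-group effects partly cancel.
Ga > Li: period and group pull opposite ways; the across-period shift dominates (579 vs 520 kJ/mol).
Sn > Ga: the two effects oppose for this pair; the across-period effect wins (709 vs 579 kJ/mol).
Mg > Sn: period and group pull opposite ways; the down-group shift dominates (738 vs 709 kJ/mol).
Approximate values (kJ/mol): Li 520, Mg 738, Ga 579, Sn 709.
So from lowest to highest: Li < Ga < Sn < Mg.

Li < Ga < Sn < Mg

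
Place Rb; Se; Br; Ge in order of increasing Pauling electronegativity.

Ge is in period 4, group 14; Se is in period 4, group 16; Br is in period 4, group 17; Rb is in period 5, group 1.
Electronegativity increases across a period and decreases down a group, tracking effective nuclear charge and atomic size.
Neither a single period nor a single group — weigh both effects.
Ge > Rb: both effects reinforce here, so Ge is clearly the higher of the two.
Se > Ge: Se lies to the right of Ge in period 4, so the across-period effect alone puts Se higher.
Br > Se: both are in period 4; the period trend gives Br the larger value.
Tabulated electronegativity (Pauling): Ge 2.01, Se 2.55, Br 2.96, Rb 0.82.
So from lowest to highest: Rb < Ge < Se < Br.

Rb < Ge < Se < Br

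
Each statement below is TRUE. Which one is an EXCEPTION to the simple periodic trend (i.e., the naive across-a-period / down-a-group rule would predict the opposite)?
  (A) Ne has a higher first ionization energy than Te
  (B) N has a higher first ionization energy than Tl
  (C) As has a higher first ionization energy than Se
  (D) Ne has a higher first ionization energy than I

(C)

The general trend: first ionization energy increases across a period and decreases down a group.
(A) Ne (period 2, group 18) vs Te (period 5, group 16): the stated order agrees with the simple trend.
(B) N (period 2, group 15) vs Tl (period 6, group 13): the stated order agrees with the simple trend.
(C) As (period 4, group 15) vs Se (period 4, group 16): the stated order contradicts the simple trend.
(D) Ne (period 2, group 18) vs I (period 5, group 17): the stated order agrees with the simple trend.
The exception is (C): Se (4p⁴) ionizes more easily than half-filled As (4p³).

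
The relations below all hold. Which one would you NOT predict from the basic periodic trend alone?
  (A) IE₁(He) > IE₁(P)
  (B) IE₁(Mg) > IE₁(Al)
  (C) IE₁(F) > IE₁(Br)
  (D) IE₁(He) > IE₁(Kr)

(B)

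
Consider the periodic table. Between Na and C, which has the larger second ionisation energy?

Na

IE_2 is the cost of taking one more electron from the +1 cation: Na⁺ is the bare [Ne] core; C⁺ still has 3 valence electrons.
Core electrons are held far more tightly than valence electrons, so Na tops the IE_2 order.
Tabulated IE_2 (kJ/mol): Na 4562, C 2353.
Hence IE_2: C < Na.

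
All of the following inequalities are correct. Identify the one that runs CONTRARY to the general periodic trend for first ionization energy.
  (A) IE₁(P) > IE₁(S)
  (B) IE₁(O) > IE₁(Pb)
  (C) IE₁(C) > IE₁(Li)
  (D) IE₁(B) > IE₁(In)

(A)

The general trend: first ionization energy increases across a period and decreases down a group.
(A) P (period 3, group 15) vs S (period 3, group 16): the stated order contradicts the simple trend.
(B) O (period 2, group 16) vs Pb (period 6, group 14): the stated order agrees with the simple trend.
(C) C (period 2, group 14) vs Li (period 2, group 1): the stated order agrees with the simple trend.
(D) B (period 2, group 13) vs In (period 5, group 13): the stated order agrees with the simple trend.
The exception is (A): S (3p⁴) ionizes more easily than half-filled P (3p³) because the paired 3p electron in S is pushed out by e⁻–e⁻ repulsion.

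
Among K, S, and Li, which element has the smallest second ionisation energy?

The second ionization energy removes an electron from the +1 ion. For each element: K⁺ is the bare [Ar] core; S⁺ still has 5 valence electrons; Li⁺ is the bare [He] core.
Pulling an electron out of a noble-gas core costs far more than removing a remaining valence electron, so K and Li sit at the high end of IE_2.
Tabulated IE_2 (kJ/mol): K 3052, S 2252, Li 7298.
So the second ionization energies run S < K < Li.

S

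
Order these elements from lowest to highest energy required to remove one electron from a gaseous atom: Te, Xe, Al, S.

Al < Te < S < Xe

Al is in period 3, group 13; S is in period 3, group 16; Te is in period 5, group 16; Xe is in period 5, group 18.
First ionization energy rises across a period (greater Z_eff holds electrons more tightly) and falls down a group (valence electrons are farther from the nucleus).
These span different periods and groups, so the two trends combine.
Te > Al: the two effects oppose for this pair; the across-period effect wins (869 vs 578 kJ/mol).
S > Te: S sits above Te in group 16, so the down-group effect alone puts S higher.
Xe > S: period and group pull opposite ways; the across-period shift dominates (1170 vs 1000 kJ/mol).
Approximate values (kJ/mol): Al 578, S 1000, Te 869, Xe 1170.
So from lowest to highest: Al < Te < S < Xe.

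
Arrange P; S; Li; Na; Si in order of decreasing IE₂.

Li > Na > S > P > Si

The second ionization energy removes an electron from the +1 ion. For each element: P⁺ still has 4 valence electrons; S⁺ still has 5 valence electrons; Li⁺ is the bare [He] core; Na⁺ is the bare [Ne] core; Si⁺ still has 3 valence electrons.
Pulling an electron out of a noble-gas core costs far more than removing a remaining valence electron, so Na and Li sit at the high end of IE_2.
Valence configurations: P⁺ [Ne]3s²3p², S⁺ [Ne]3s²3p³, Si⁺ [Ne]3s²3p¹.
Tabulated IE_2 (kJ/mol): P 1907, S 2252, Li 7298, Na 4562, Si 1577.
Hence IE_2: Si < P < S < Na < Li.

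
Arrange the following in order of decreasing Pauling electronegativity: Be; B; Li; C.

C > B > Be > Li

Li is in period 2, group 1; Be is in period 2, group 2; B is in period 2, group 13; C is in period 2, group 14.
Smaller atoms with higher effective nuclear charge are more electronegative.
All lie in period 2, so electronegativity increases left to right.
So from highest to lowest: C > B > Be > Li.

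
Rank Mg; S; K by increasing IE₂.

IE_2 is the cost of taking one more electron from the +1 cation: Mg⁺ still has 1 valence electron; S⁺ still has 5 valence electrons; K⁺ is the bare [Ar] core.
Core electrons are held far more tightly than valence electrons, so K tops the IE_2 order.
Valence configurations: Mg⁺ [Ne]3s¹, S⁺ [Ne]3s²3p³.
Approximate IE_2 values (kJ/mol): Mg 1451, S 2252, K 3052.
Overall IE_2 order: Mg < S < K.

Mg < S < K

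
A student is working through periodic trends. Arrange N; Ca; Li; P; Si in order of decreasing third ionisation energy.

Li > Ca > N > Si > P

IE_3 is the cost of taking one more electron from the +2 cation: N²⁺ still has 3 valence electrons; Ca²⁺ is the bare [Ar] core; Li²⁺ is already 1 electron into the core; P²⁺ still has 3 valence electrons; Si²⁺ still has 2 valence electrons.
Core electrons are held far more tightly than valence electrons, so Ca and Li top the IE_3 order.
Valence configurations: N²⁺ [He]2s²2p¹, P²⁺ [Ne]3s²3p¹, Si²⁺ [Ne]3s².
P²⁺ loses a lone 3p electron whereas Si²⁺ must break into a filled 3s² pair, so IE_3(Si) > IE_3(P) even though P has the higher nuclear charge.
Approximate IE_3 values (kJ/mol): N 4578, Ca 4912, Li 11815, P 2914, Si 3232.
Overall IE_3 order: P < Si < N < Ca < Li.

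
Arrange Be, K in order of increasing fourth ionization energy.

The fourth ionization energy removes an electron from the +3 ion. For each element: Be³⁺ is already 1 electron into the core; K³⁺ is already 2 electrons into the core.
All of these are removing an electron from a noble-gas core or deeper; the smaller core (lower principal quantum number) is held far more tightly, and within a period the higher nuclear charge binds the same core more tightly.
Approximate IE_4 values (kJ/mol): Be 21007, K 5877.
Hence IE_4: K < Be.

K < Be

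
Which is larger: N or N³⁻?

Forming N³⁻ adds 3 electrons to N. More electron–electron repulsion in the same shell, with unchanged nuclear charge, lets the cloud expand.
An anion is larger than its parent atom: N³⁻ > N.

N³⁻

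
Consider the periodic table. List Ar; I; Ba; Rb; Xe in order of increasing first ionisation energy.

Ar is in period 3, group 18; Rb is in period 5, group 1; I is in period 5, group 17; Xe is in period 5, group 18; Ba is in period 6, group 2.
IE₁ increases left→right with effective nuclear charge and decreases top→bottom as the valence shell moves farther out.
Here both period and group differ, so the two effects have to be weighed against each other.
Ba > Rb: period and group pull opposite ways; the across-period shift dominates (503 vs 403 kJ/mol).
I > Ba: relative to Ba, both the across-period and down-group shifts push I's first ionization energy up.
Xe > I: both are in period 5; the period trend gives Xe the larger value.
Ar > Xe: Ar sits above Xe in group 18, so the down-group effect alone puts Ar higher.
Approximate values (kJ/mol): Ar 1521, Rb 403, I 1008, Xe 1170, Ba 503.
So from lowest to highest: Rb < Ba < I < Xe < Ar.

Rb < Ba < I < Xe < Ar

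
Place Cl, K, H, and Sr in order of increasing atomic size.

H < Cl < Sr < K

Radius decreases left→right (rising Z_eff, same n) and increases top→bottom (higher n).
Here both period and group differ, so the two effects have to be weighed against each other.
Cl > H: the two effects oppose for this pair; the down-group effect wins (99 vs 32 pm).
Sr > Cl: relative to Cl, both the across-period and down-group shifts push Sr's atomic radius up.
K > Sr: period and group pull opposite ways; the across-period shift dominates (196 vs 185 pm).
For reference (pm): H 32, Cl 99, K 196, Sr 185.
So from smallest to largest: H < Cl < Sr < K.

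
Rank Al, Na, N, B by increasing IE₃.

Al < B < N < Na

The third ionization energy removes an electron from the +2 ion. For each element: Al²⁺ still has 1 valence electron; Na²⁺ is already 1 electron into the core; N²⁺ still has 3 valence electrons; B²⁺ still has 1 valence electron.
Pulling an electron out of a noble-gas core costs far more than removing a remaining valence electron, so Na sits at the high end of IE_3.
Valence configurations: Al²⁺ [Ne]3s¹, N²⁺ [He]2s²2p¹, B²⁺ [He]2s¹.
Tabulated IE_3 (kJ/mol): Al 2745, Na 6910, N 4578, B 3660.
Putting it together, IE_3: Al < B < N < Na.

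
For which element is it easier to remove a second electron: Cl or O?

IE_2 is the cost of taking one more electron from the +1 cation: Cl⁺ still has 6 valence electrons; O⁺ still has 5 valence electrons.
All are still removing valence electrons, so compare the +1 ions as you would atoms: IE_2 generally rises across a period (higher Z_eff) and falls down a group (larger shell), subject to the usual subshell exceptions.
Valence configurations: Cl⁺ [Ne]3s²3p⁴, O⁺ [He]2s²2p³.
Tabulated IE_2 (kJ/mol): Cl 2298, O 3388.
Putting it together, IE_2: Cl < O.

Cl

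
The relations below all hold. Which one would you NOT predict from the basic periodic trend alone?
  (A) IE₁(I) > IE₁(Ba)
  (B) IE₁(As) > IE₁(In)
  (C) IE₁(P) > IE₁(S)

(C)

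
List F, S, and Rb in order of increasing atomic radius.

F < S < Rb

F is in period 2, group 17; S is in period 3, group 16; Rb is in period 5, group 1.
Moving right in a period, electrons are added to the same shell under a stronger nuclear pull, so atoms get smaller; moving down, a new shell is opened and atoms get larger.
Here both period and group differ, so the two effects have to be weighed against each other.
S > F: relative to F, both the across-period and down-group shifts push S's atomic radius up.
Rb > S: relative to S, both the across-period and down-group shifts push Rb's atomic radius up.
Approximate values (pm): F 64, S 103, Rb 210.
So from smallest to largest: F < S < Rb.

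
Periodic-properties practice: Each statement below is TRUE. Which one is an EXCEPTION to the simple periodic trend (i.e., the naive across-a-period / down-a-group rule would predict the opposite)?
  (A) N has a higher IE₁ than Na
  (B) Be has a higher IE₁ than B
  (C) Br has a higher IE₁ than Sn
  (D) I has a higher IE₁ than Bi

The general trend: IE₁ increases across a period and decreases down a group.
(A) N (period 2, group 15) vs Na (period 3, group 1): the stated order agrees with the simple trend.
(B) Be (period 2, group 2) vs B (period 2, group 13): the stated order contradicts the simple trend.
(C) Br (period 4, group 17) vs Sn (period 5, group 14): the stated order agrees with the simple trend.
(D) I (period 5, group 17) vs Bi (period 6, group 15): the stated order agrees with the simple trend.
The exception is (B): removing B's lone 2p electron is easier than breaking Be's filled 2s².

(B)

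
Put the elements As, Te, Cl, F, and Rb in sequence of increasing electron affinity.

Electron affinity generally becomes more exothermic across a period toward the halogens and less exothermic down a group.
Neither a single period nor a single group — weigh both effects.
As > Rb: relative to Rb, both the across-period and down-group shifts push As's electron affinity up.
Te > As: period and group pull opposite ways; the across-period shift dominates (190 vs 78 kJ/mol).
F > Te: relative to Te, both the across-period and down-group shifts push F's electron affinity up.
Cl > F: this pair runs against the simple trend — see the exception note.
Note the exception: Cl has a higher electron affinity than F, contrary to the simple trend — F's small 2p subshell makes the incoming electron feel strong e⁻–e⁻ repulsion, so Cl actually releases more energy on gaining an electron.
For reference (kJ/mol): F 328, Cl 349, As 78, Rb 47, Te 190.
So from lowest to highest: Rb < As < Te < F < Cl.

Rb < As < Te < F < Cl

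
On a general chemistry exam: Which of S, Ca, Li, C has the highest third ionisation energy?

Li

The third ionization energy removes an electron from the +2 ion. For each element: S²⁺ still has 4 valence electrons; Ca²⁺ is the bare [Ar] core; Li²⁺ is already 1 electron into the core; C²⁺ still has 2 valence electrons.
Core electrons are held far more tightly than valence electrons, so Ca and Li top the IE_3 order.
Valence configurations: S²⁺ [Ne]3s²3p², C²⁺ [He]2s².
Tabulated IE_3 (kJ/mol): S 3357, Ca 4912, Li 11815, C 4620.
Putting it together, IE_3: S < C < Ca < Li.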